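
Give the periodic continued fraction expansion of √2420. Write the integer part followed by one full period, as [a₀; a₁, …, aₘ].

a₀ = ⌊√2420⌋ = 49.
With m₀=0, d₀=1 and mₖ₊₁ = dₖaₖ − mₖ, dₖ₊₁ = (n − mₖ₊₁²)/dₖ, aₖ₊₁ = ⌊(a₀+mₖ₊₁)/dₖ₊₁⌋:
  k=1: m=49, d=19, a=5
  k=2: m=46, d=16, a=5
  k=3: m=34, d=79, a=1
  k=4: m=45, d=5, a=18
  k=5: m=45, d=79, a=1
  k=6: m=34, d=16, a=5
  k=7: m=46, d=19, a=5
  k=8: m=49, d=1, a=98
d=1 and a=2a₀=98 at k=8, so the next step gives (m, d) = (49, 19) again — its k=1 value — and the period has length 8.

[49; 5, 5, 1, 18, 1, 5, 5, 98]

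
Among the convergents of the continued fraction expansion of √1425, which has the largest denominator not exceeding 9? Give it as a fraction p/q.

√1425 = [37; 1, 2, 1, 74, …] (period length 4).
Convergents:
  p_0/q_0 = 37/1
  p_1/q_1 = 38/1
  p_2/q_2 = 113/3
  p_3/q_3 = 151/4
  p_4/q_4 = 11287/299
q_3 = 4 ≤ 9 < 299 = q_4, so the answer is 151/4.

151/4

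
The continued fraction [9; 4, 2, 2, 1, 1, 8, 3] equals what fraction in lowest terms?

13083/1418

Using pₖ = aₖpₖ₋₁ + pₖ₋₂ and qₖ = aₖqₖ₋₁ + qₖ₋₂:
  k=0: a=9, p=9, q=1
  k=1: a=4, p=37, q=4
  k=2: a=2, p=83, q=9
  k=3: a=2, p=203, q=22
  k=4: a=1, p=286, q=31
  k=5: a=1, p=489, q=53
  k=6: a=8, p=4198, q=455
  k=7: a=3, p=13083, q=1418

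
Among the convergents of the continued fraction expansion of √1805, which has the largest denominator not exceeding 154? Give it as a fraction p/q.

√1805 = [42; 2, 16, 2, 84, …] (period length 4).
Convergents:
  p_0/q_0 = 42/1
  p_1/q_1 = 85/2
  p_2/q_2 = 1402/33
  p_3/q_3 = 2889/68
  p_4/q_4 = 244078/5745
q_3 = 68 ≤ 154 < 5745 = q_4, so the answer is 2889/68.

2889/68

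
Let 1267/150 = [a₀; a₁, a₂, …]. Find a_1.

2

1267 = 8·150 + 67   →  a_0 = 8
150 = 2·67 + 16   →  a_1 = 2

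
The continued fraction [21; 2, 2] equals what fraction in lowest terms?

107/5

Using pₖ = aₖpₖ₋₁ + pₖ₋₂ and qₖ = aₖqₖ₋₁ + qₖ₋₂:
  k=0: a=21, p=21, q=1
  k=1: a=2, p=43, q=2
  k=2: a=2, p=107, q=5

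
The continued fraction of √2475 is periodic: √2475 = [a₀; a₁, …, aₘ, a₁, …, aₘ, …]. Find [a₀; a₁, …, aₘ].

a₀ = ⌊√2475⌋ = 49.
With m₀=0, d₀=1 and mₖ₊₁ = dₖaₖ − mₖ, dₖ₊₁ = (n − mₖ₊₁²)/dₖ, aₖ₊₁ = ⌊(a₀+mₖ₊₁)/dₖ₊₁⌋:
  k=1: m=49, d=74, a=1
  k=2: m=25, d=25, a=2
  k=3: m=25, d=74, a=1
  k=4: m=49, d=1, a=98
d=1 and a=2a₀=98 at k=4, so the next step gives (m, d) = (49, 74) again — its k=1 value — and the period has length 4.

[49; 1, 2, 1, 98]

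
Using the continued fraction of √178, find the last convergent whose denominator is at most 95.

547/41

√178 = [13; 2, 1, 12, 1, 2, 26, …] (period length 6).
Convergents:
  p_0/q_0 = 13/1
  p_1/q_1 = 27/2
  p_2/q_2 = 40/3
  p_3/q_3 = 507/38
  p_4/q_4 = 547/41
  p_5/q_5 = 1601/120
q_4 = 41 ≤ 95 < 120 = q_5, so the answer is 547/41.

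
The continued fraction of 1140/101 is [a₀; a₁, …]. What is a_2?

1140 = 11·101 + 29   →  a_0 = 11
101 = 3·29 + 14   →  a_1 = 3
29 = 2·14 + 1   →  a_2 = 2

2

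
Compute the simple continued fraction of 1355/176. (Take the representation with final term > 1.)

[7; 1, 2, 3, 8, 2]

1355 = 7*176 + 123
176 = 1*123 + 53
123 = 2*53 + 17
53 = 3*17 + 2
17 = 8*2 + 1
2 = 2*1 + 0  (stop)
So 1355/176 = [7; 1, 2, 3, 8, 2].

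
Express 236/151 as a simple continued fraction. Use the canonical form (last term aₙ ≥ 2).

236 = 1·151 + 85
151 = 1·85 + 66
85 = 1·66 + 19
66 = 3·19 + 9
19 = 2·9 + 1
9 = 9·1 + 0  (stop)
So 236/151 = [1; 1, 1, 3, 2, 9].

[1; 1, 1, 3, 2, 9]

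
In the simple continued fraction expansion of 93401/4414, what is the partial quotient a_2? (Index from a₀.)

93401 = 21·4414 + 707   →  a_0 = 21
4414 = 6·707 + 172   →  a_1 = 6
707 = 4·172 + 19   →  a_2 = 4

4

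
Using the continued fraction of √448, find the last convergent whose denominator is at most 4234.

32257/1524

√448 = [21; 6, 42, …] (period length 2).
Convergents:
  p_0/q_0 = 21/1
  p_1/q_1 = 127/6
  p_2/q_2 = 5355/253
  p_3/q_3 = 32257/1524
  p_4/q_4 = 1360149/64261
q_3 = 1524 ≤ 4234 < 64261 = q_4, so the answer is 32257/1524.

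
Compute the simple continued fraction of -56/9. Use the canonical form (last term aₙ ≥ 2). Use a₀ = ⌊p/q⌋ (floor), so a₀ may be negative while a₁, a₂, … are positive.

[-7; 1, 3, 2]

-56 = -7*9 + 7
9 = 1*7 + 2
7 = 3*2 + 1
2 = 2*1 + 0  (stop)
So -56/9 = [-7; 1, 3, 2].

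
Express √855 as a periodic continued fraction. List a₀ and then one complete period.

[29; 4, 6, 4, 58]

a₀ = ⌊√855⌋ = 29.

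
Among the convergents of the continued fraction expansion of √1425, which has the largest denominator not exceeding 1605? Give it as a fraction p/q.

45601/1208

√1425 = [37; 1, 2, 1, 74, …] (period length 4).
Convergents:
  p_0/q_0 = 37/1
  p_1/q_1 = 38/1
  p_2/q_2 = 113/3
  p_3/q_3 = 151/4
  p_4/q_4 = 11287/299
  p_5/q_5 = 11438/303
  p_6/q_6 = 34163/905
  p_7/q_7 = 45601/1208
  p_8/q_8 = 3408637/90297
q_7 = 1208 ≤ 1605 < 90297 = q_8, so the answer is 45601/1208.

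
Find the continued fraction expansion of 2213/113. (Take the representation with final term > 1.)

2213 = 19*113 + 66
113 = 1*66 + 47
66 = 1*47 + 19
47 = 2*19 + 9
19 = 2*9 + 1
9 = 9*1 + 0  (stop)
So 2213/113 = [19; 1, 1, 2, 2, 9].

[19; 1, 1, 2, 2, 9]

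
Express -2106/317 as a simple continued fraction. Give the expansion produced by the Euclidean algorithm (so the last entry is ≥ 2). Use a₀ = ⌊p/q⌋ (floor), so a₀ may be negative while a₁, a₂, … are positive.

[-7; 2, 1, 4, 7, 3]

-2106 = -7·317 + 113
317 = 2·113 + 91
113 = 1·91 + 22
91 = 4·22 + 3
22 = 7·3 + 1
3 = 3·1 + 0  (stop)
So -2106/317 = [-7; 2, 1, 4, 7, 3].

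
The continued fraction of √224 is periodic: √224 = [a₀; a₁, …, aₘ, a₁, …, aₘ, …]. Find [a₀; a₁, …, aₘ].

a₀ = ⌊√224⌋ = 14.
With m₀=0, d₀=1 and mₖ₊₁ = dₖaₖ − mₖ, dₖ₊₁ = (n − mₖ₊₁²)/dₖ, aₖ₊₁ = ⌊(a₀+mₖ₊₁)/dₖ₊₁⌋:
  k=1: m=14, d=28, a=1
  k=2: m=14, d=1, a=28
d=1 and a=2a₀=28 at k=2, so the next step gives (m, d) = (14, 28) again — its k=1 value — and the period has length 2.

[14; 1, 28]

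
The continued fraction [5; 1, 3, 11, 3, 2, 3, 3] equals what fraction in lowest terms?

20990/3647

Using pₖ = aₖpₖ₋₁ + pₖ₋₂ and qₖ = aₖqₖ₋₁ + qₖ₋₂:
  k=0: a=5, p=5, q=1
  k=1: a=1, p=6, q=1
  k=2: a=3, p=23, q=4
  k=3: a=11, p=259, q=45
  k=4: a=3, p=800, q=139
  k=5: a=2, p=1859, q=323
  k=6: a=3, p=6377, q=1108
  k=7: a=3, p=20990, q=3647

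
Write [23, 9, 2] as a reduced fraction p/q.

439/19

Using pₖ = aₖpₖ₋₁ + pₖ₋₂ and qₖ = aₖqₖ₋₁ + qₖ₋₂:
  k=0: a=23, p=23, q=1
  k=1: a=9, p=208, q=9
  k=2: a=2, p=439, q=19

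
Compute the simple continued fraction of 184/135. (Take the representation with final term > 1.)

184 = 1×135 + 49
135 = 2×49 + 37
49 = 1×37 + 12
37 = 3×12 + 1
12 = 12×1 + 0  (stop)
So 184/135 = [1; 2, 1, 3, 12].

[1; 2, 1, 3, 12]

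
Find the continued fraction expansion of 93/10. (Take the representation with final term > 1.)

93 = 9·10 + 3
10 = 3·3 + 1
3 = 3·1 + 0  (stop)
So 93/10 = [9; 3, 3].

[9; 3, 3]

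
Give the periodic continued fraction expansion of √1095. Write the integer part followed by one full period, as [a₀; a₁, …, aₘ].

[33; 11, 66]

a₀ = ⌊√1095⌋ = 33.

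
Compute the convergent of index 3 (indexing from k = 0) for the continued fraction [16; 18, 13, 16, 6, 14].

Using pₖ = aₖpₖ₋₁ + pₖ₋₂, qₖ = aₖqₖ₋₁ + qₖ₋₂ (with p₋₁=1, p₋₂=0, q₋₁=0, q₋₂=1):
  k=0: a=16, p=16, q=1
  k=1: a=18, p=289, q=18
  k=2: a=13, p=3773, q=235
  k=3: a=16, p=60657, q=3778

60657/3778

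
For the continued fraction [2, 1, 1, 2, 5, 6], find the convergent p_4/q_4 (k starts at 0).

70/27

Using pₖ = aₖpₖ₋₁ + pₖ₋₂, qₖ = aₖqₖ₋₁ + qₖ₋₂ (with p₋₁=1, p₋₂=0, q₋₁=0, q₋₂=1):
  k=0: a=2, p=2, q=1
  k=1: a=1, p=3, q=1
  k=2: a=1, p=5, q=2
  k=3: a=2, p=13, q=5
  k=4: a=5, p=70, q=27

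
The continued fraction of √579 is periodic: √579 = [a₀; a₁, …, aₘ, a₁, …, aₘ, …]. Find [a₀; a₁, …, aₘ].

a₀ = ⌊√579⌋ = 24.

[24; 16, 48]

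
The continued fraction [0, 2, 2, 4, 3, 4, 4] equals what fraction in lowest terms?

529/1295

Fold from the inside: start with 4/1.
  4 + 1/4 = 17/4
  3 + 4/17 = 55/17
  4 + 17/55 = 237/55
  2 + 55/237 = 529/237
  2 + 237/529 = 1295/529
  0 + 529/1295 = 529/1295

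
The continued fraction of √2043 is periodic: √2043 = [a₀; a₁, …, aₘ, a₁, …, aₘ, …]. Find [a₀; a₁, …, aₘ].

a₀ = ⌊√2043⌋ = 45.
With m₀=0, d₀=1 and mₖ₊₁ = dₖaₖ − mₖ, dₖ₊₁ = (n − mₖ₊₁²)/dₖ, aₖ₊₁ = ⌊(a₀+mₖ₊₁)/dₖ₊₁⌋:
  k=1: m=45, d=18, a=5
  k=2: m=45, d=1, a=90
d=1 and a=2a₀=90 at k=2, so the next step gives (m, d) = (45, 18) again — its k=1 value — and the period has length 2.

[45; 5, 90]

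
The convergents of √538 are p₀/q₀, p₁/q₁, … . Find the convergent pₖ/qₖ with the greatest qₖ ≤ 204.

√538 = [23; 5, 7, 1, 1, 7, 5, 46, …] (period length 7).
Convergents:
  p_0/q_0 = 23/1
  p_1/q_1 = 116/5
  p_2/q_2 = 835/36
  p_3/q_3 = 951/41
  p_4/q_4 = 1786/77
  p_5/q_5 = 13453/580
q_4 = 77 ≤ 204 < 580 = q_5, so the answer is 1786/77.

1786/77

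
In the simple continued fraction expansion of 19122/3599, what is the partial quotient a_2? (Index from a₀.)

19122 = 5·3599 + 1127   →  a_0 = 5
3599 = 3·1127 + 218   →  a_1 = 3
1127 = 5·218 + 37   →  a_2 = 5

5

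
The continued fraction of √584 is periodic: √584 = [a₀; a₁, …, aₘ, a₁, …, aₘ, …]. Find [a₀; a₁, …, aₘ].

a₀ = ⌊√584⌋ = 24.
With m₀=0, d₀=1 and mₖ₊₁ = dₖaₖ − mₖ, dₖ₊₁ = (n − mₖ₊₁²)/dₖ, aₖ₊₁ = ⌊(a₀+mₖ₊₁)/dₖ₊₁⌋:
  k=1: m=24, d=8, a=6
  k=2: m=24, d=1, a=48
d=1 and a=2a₀=48 at k=2, so the next step gives (m, d) = (24, 8) again — its k=1 value — and the period has length 2.

[24; 6, 48]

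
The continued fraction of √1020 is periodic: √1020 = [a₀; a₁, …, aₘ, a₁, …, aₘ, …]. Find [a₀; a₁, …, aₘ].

a₀ = ⌊√1020⌋ = 31.
With m₀=0, d₀=1 and mₖ₊₁ = dₖaₖ − mₖ, dₖ₊₁ = (n − mₖ₊₁²)/dₖ, aₖ₊₁ = ⌊(a₀+mₖ₊₁)/dₖ₊₁⌋:
  k=1: m=31, d=59, a=1
  k=2: m=28, d=4, a=14
  k=3: m=28, d=59, a=1
  k=4: m=31, d=1, a=62
d=1 and a=2a₀=62 at k=4, so the next step gives (m, d) = (31, 59) again — its k=1 value — and the period has length 4.

[31; 1, 14, 1, 62]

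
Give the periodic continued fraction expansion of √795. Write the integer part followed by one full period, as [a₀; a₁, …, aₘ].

a₀ = ⌊√795⌋ = 28.
With m₀=0, d₀=1 and mₖ₊₁ = dₖaₖ − mₖ, dₖ₊₁ = (n − mₖ₊₁²)/dₖ, aₖ₊₁ = ⌊(a₀+mₖ₊₁)/dₖ₊₁⌋:
  k=1: m=28, d=11, a=5
  k=2: m=27, d=6, a=9
  k=3: m=27, d=11, a=5
  k=4: m=28, d=1, a=56
d=1 and a=2a₀=56 at k=4, so the next step gives (m, d) = (28, 11) again — its k=1 value — and the period has length 4.

[28; 5, 9, 5, 56]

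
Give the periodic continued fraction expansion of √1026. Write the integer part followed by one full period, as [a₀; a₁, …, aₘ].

a₀ = ⌊√1026⌋ = 32.
With m₀=0, d₀=1 and mₖ₊₁ = dₖaₖ − mₖ, dₖ₊₁ = (n − mₖ₊₁²)/dₖ, aₖ₊₁ = ⌊(a₀+mₖ₊₁)/dₖ₊₁⌋:
  k=1: m=32, d=2, a=32
  k=2: m=32, d=1, a=64
d=1 and a=2a₀=64 at k=2, so the next step gives (m, d) = (32, 2) again — its k=1 value — and the period has length 2.

[32; 32, 64]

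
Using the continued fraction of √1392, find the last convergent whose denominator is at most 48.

√1392 = [37; 3, 4, 3, 74, …] (period length 4).
Convergents:
  p_0/q_0 = 37/1
  p_1/q_1 = 112/3
  p_2/q_2 = 485/13
  p_3/q_3 = 1567/42
  p_4/q_4 = 116443/3121
q_3 = 42 ≤ 48 < 3121 = q_4, so the answer is 1567/42.

1567/42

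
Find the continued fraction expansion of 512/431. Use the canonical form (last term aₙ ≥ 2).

512 = 1*431 + 81
431 = 5*81 + 26
81 = 3*26 + 3
26 = 8*3 + 2
3 = 1*2 + 1
2 = 2*1 + 0  (stop)
So 512/431 = [1; 5, 3, 8, 1, 2].

[1; 5, 3, 8, 1, 2]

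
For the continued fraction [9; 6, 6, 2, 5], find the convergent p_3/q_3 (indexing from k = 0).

Using pₖ = aₖpₖ₋₁ + pₖ₋₂, qₖ = aₖqₖ₋₁ + qₖ₋₂ (with p₋₁=1, p₋₂=0, q₋₁=0, q₋₂=1):
  k=0: a=9, p=9, q=1
  k=1: a=6, p=55, q=6
  k=2: a=6, p=339, q=37
  k=3: a=2, p=733, q=80

733/80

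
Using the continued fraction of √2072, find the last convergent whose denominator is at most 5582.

√2072 = [45; 1, 1, 12, 1, 1, 90, …] (period length 6).
Convergents:
  p_0/q_0 = 45/1
  p_1/q_1 = 46/1
  p_2/q_2 = 91/2
  p_3/q_3 = 1138/25
  p_4/q_4 = 1229/27
  p_5/q_5 = 2367/52
  p_6/q_6 = 214259/4707
  p_7/q_7 = 216626/4759
  p_8/q_8 = 430885/9466
q_7 = 4759 ≤ 5582 < 9466 = q_8, so the answer is 216626/4759.

216626/4759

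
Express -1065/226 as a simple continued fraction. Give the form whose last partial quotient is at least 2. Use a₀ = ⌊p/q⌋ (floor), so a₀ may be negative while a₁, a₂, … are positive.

[-5; 3, 2, 10, 3]

-1065 = -5×226 + 65
226 = 3×65 + 31
65 = 2×31 + 3
31 = 10×3 + 1
3 = 3×1 + 0  (stop)
So -1065/226 = [-5; 3, 2, 10, 3].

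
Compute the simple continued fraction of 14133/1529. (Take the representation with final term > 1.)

14133 = 9*1529 + 372
1529 = 4*372 + 41
372 = 9*41 + 3
41 = 13*3 + 2
3 = 1*2 + 1
2 = 2*1 + 0  (stop)
So 14133/1529 = [9; 4, 9, 13, 1, 2].

[9; 4, 9, 13, 1, 2]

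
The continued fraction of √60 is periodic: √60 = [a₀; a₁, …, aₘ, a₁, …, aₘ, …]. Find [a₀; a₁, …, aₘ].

a₀ = ⌊√60⌋ = 7.
With m₀=0, d₀=1 and mₖ₊₁ = dₖaₖ − mₖ, dₖ₊₁ = (n − mₖ₊₁²)/dₖ, aₖ₊₁ = ⌊(a₀+mₖ₊₁)/dₖ₊₁⌋:
  k=1: m=7, d=11, a=1
  k=2: m=4, d=4, a=2
  k=3: m=4, d=11, a=1
  k=4: m=7, d=1, a=14
d=1 and a=2a₀=14 at k=4, so the next step gives (m, d) = (7, 11) again — its k=1 value — and the period has length 4.

[7; 1, 2, 1, 14]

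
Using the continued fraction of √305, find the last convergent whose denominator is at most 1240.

√305 = [17; 2, 6, 2, 34, …] (period length 4).
Convergents:
  p_0/q_0 = 17/1
  p_1/q_1 = 35/2
  p_2/q_2 = 227/13
  p_3/q_3 = 489/28
  p_4/q_4 = 16853/965
  p_5/q_5 = 34195/1958
q_4 = 965 ≤ 1240 < 1958 = q_5, so the answer is 16853/965.

16853/965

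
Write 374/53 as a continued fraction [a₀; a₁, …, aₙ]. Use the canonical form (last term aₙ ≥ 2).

[7; 17, 1, 2]

374 = 7×53 + 3
53 = 17×3 + 2
3 = 1×2 + 1
2 = 2×1 + 0  (stop)
So 374/53 = [7; 17, 1, 2].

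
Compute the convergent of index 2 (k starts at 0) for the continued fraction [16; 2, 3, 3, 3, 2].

Using pₖ = aₖpₖ₋₁ + pₖ₋₂, qₖ = aₖqₖ₋₁ + qₖ₋₂ (with p₋₁=1, p₋₂=0, q₋₁=0, q₋₂=1):
  k=0: a=16, p=16, q=1
  k=1: a=2, p=33, q=2
  k=2: a=3, p=115, q=7

115/7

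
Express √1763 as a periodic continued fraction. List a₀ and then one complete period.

a₀ = ⌊√1763⌋ = 41.

[41; 1, 82]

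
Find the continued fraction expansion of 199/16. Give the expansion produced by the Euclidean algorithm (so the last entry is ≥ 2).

199 = 12×16 + 7
16 = 2×7 + 2
7 = 3×2 + 1
2 = 2×1 + 0  (stop)
So 199/16 = [12; 2, 3, 2].

[12; 2, 3, 2]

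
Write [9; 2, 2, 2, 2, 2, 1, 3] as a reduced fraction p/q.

Using pₖ = aₖpₖ₋₁ + pₖ₋₂ and qₖ = aₖqₖ₋₁ + qₖ₋₂:
  k=0: a=9, p=9, q=1
  k=1: a=2, p=19, q=2
  k=2: a=2, p=47, q=5
  k=3: a=2, p=113, q=12
  k=4: a=2, p=273, q=29
  k=5: a=2, p=659, q=70
  k=6: a=1, p=932, q=99
  k=7: a=3, p=3455, q=367

3455/367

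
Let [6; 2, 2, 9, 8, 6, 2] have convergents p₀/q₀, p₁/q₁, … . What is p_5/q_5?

14941/2333

Using pₖ = aₖpₖ₋₁ + pₖ₋₂, qₖ = aₖqₖ₋₁ + qₖ₋₂ (with p₋₁=1, p₋₂=0, q₋₁=0, q₋₂=1):
  k=0: a=6, p=6, q=1
  k=1: a=2, p=13, q=2
  k=2: a=2, p=32, q=5
  k=3: a=9, p=301, q=47
  k=4: a=8, p=2440, q=381
  k=5: a=6, p=14941, q=2333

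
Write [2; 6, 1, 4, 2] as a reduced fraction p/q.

161/75

Using pₖ = aₖpₖ₋₁ + pₖ₋₂ and qₖ = aₖqₖ₋₁ + qₖ₋₂:
  k=0: a=2, p=2, q=1
  k=1: a=6, p=13, q=6
  k=2: a=1, p=15, q=7
  k=3: a=4, p=73, q=34
  k=4: a=2, p=161, q=75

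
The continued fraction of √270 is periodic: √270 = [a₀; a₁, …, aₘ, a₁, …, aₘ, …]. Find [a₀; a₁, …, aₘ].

a₀ = ⌊√270⌋ = 16.
With m₀=0, d₀=1 and mₖ₊₁ = dₖaₖ − mₖ, dₖ₊₁ = (n − mₖ₊₁²)/dₖ, aₖ₊₁ = ⌊(a₀+mₖ₊₁)/dₖ₊₁⌋:
  k=1: m=16, d=14, a=2
  k=2: m=12, d=9, a=3
  k=3: m=15, d=5, a=6
  k=4: m=15, d=9, a=3
  k=5: m=12, d=14, a=2
  k=6: m=16, d=1, a=32
d=1 and a=2a₀=32 at k=6, so the next step gives (m, d) = (16, 14) again — its k=1 value — and the period has length 6.

[16; 2, 3, 6, 3, 2, 32]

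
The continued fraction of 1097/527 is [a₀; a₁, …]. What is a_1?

1097 = 2·527 + 43   →  a_0 = 2
527 = 12·43 + 11   →  a_1 = 12

12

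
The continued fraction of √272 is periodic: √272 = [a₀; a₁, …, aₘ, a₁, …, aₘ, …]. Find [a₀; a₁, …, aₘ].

[16; 2, 32]

a₀ = ⌊√272⌋ = 16.
With m₀=0, d₀=1 and mₖ₊₁ = dₖaₖ − mₖ, dₖ₊₁ = (n − mₖ₊₁²)/dₖ, aₖ₊₁ = ⌊(a₀+mₖ₊₁)/dₖ₊₁⌋:
  k=1: m=16, d=16, a=2
  k=2: m=16, d=1, a=32
d=1 and a=2a₀=32 at k=2, so the next step gives (m, d) = (16, 16) again — its k=1 value — and the period has length 2.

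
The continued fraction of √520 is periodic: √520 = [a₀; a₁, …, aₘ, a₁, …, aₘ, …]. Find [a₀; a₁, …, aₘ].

[22; 1, 4, 11, 4, 1, 44]

a₀ = ⌊√520⌋ = 22.
With m₀=0, d₀=1 and mₖ₊₁ = dₖaₖ − mₖ, dₖ₊₁ = (n − mₖ₊₁²)/dₖ, aₖ₊₁ = ⌊(a₀+mₖ₊₁)/dₖ₊₁⌋:
  k=1: m=22, d=36, a=1
  k=2: m=14, d=9, a=4
  k=3: m=22, d=4, a=11
  k=4: m=22, d=9, a=4
  k=5: m=14, d=36, a=1
  k=6: m=22, d=1, a=44
d=1 and a=2a₀=44 at k=6, so the next step gives (m, d) = (22, 36) again — its k=1 value — and the period has length 6.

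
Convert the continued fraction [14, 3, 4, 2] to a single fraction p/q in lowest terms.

415/29

Using pₖ = aₖpₖ₋₁ + pₖ₋₂ and qₖ = aₖqₖ₋₁ + qₖ₋₂:
  k=0: a=14, p=14, q=1
  k=1: a=3, p=43, q=3
  k=2: a=4, p=186, q=13
  k=3: a=2, p=415, q=29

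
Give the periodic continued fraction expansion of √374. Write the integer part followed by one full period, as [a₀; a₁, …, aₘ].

[19; 2, 1, 18, 1, 2, 38]

a₀ = ⌊√374⌋ = 19.
With m₀=0, d₀=1 and mₖ₊₁ = dₖaₖ − mₖ, dₖ₊₁ = (n − mₖ₊₁²)/dₖ, aₖ₊₁ = ⌊(a₀+mₖ₊₁)/dₖ₊₁⌋:
  k=1: m=19, d=13, a=2
  k=2: m=7, d=25, a=1
  k=3: m=18, d=2, a=18
  k=4: m=18, d=25, a=1
  k=5: m=7, d=13, a=2
  k=6: m=19, d=1, a=38
d=1 and a=2a₀=38 at k=6, so the next step gives (m, d) = (19, 13) again — its k=1 value — and the period has length 6.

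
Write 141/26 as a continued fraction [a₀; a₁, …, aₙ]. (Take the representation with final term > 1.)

141 = 5×26 + 11
26 = 2×11 + 4
11 = 2×4 + 3
4 = 1×3 + 1
3 = 3×1 + 0  (stop)
So 141/26 = [5; 2, 2, 1, 3].

[5; 2, 2, 1, 3]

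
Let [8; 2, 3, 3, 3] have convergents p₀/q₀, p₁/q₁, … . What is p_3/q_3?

194/23

Using pₖ = aₖpₖ₋₁ + pₖ₋₂, qₖ = aₖqₖ₋₁ + qₖ₋₂ (with p₋₁=1, p₋₂=0, q₋₁=0, q₋₂=1):
  k=0: a=8, p=8, q=1
  k=1: a=2, p=17, q=2
  k=2: a=3, p=59, q=7
  k=3: a=3, p=194, q=23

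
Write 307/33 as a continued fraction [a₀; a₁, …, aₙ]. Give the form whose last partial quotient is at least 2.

[9; 3, 3, 3]

307 = 9*33 + 10
33 = 3*10 + 3
10 = 3*3 + 1
3 = 3*1 + 0  (stop)
So 307/33 = [9; 3, 3, 3].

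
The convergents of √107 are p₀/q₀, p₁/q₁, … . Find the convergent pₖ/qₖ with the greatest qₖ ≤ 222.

√107 = [10; 2, 1, 9, 1, 2, 20, …] (period length 6).
Convergents:
  p_0/q_0 = 10/1
  p_1/q_1 = 21/2
  p_2/q_2 = 31/3
  p_3/q_3 = 300/29
  p_4/q_4 = 331/32
  p_5/q_5 = 962/93
  p_6/q_6 = 19571/1892
q_5 = 93 ≤ 222 < 1892 = q_6, so the answer is 962/93.

962/93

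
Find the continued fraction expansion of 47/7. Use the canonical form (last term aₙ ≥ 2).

[6; 1, 2, 2]

47 = 6·7 + 5
7 = 1·5 + 2
5 = 2·2 + 1
2 = 2·1 + 0  (stop)
So 47/7 = [6; 1, 2, 2].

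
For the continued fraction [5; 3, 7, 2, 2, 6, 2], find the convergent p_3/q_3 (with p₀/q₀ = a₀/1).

250/47

Using pₖ = aₖpₖ₋₁ + pₖ₋₂, qₖ = aₖqₖ₋₁ + qₖ₋₂ (with p₋₁=1, p₋₂=0, q₋₁=0, q₋₂=1):
  k=0: a=5, p=5, q=1
  k=1: a=3, p=16, q=3
  k=2: a=7, p=117, q=22
  k=3: a=2, p=250, q=47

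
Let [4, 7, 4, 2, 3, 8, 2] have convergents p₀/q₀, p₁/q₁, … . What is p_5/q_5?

Using pₖ = aₖpₖ₋₁ + pₖ₋₂, qₖ = aₖqₖ₋₁ + qₖ₋₂ (with p₋₁=1, p₋₂=0, q₋₁=0, q₋₂=1):
  k=0: a=4, p=4, q=1
  k=1: a=7, p=29, q=7
  k=2: a=4, p=120, q=29
  k=3: a=2, p=269, q=65
  k=4: a=3, p=927, q=224
  k=5: a=8, p=7685, q=1857

7685/1857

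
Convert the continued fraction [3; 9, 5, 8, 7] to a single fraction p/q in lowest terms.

Using pₖ = aₖpₖ₋₁ + pₖ₋₂ and qₖ = aₖqₖ₋₁ + qₖ₋₂:
  k=0: a=3, p=3, q=1
  k=1: a=9, p=28, q=9
  k=2: a=5, p=143, q=46
  k=3: a=8, p=1172, q=377
  k=4: a=7, p=8347, q=2685

8347/2685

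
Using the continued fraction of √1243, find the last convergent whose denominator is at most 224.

4266/121

√1243 = [35; 3, 1, 9, 3, 9, 1, 3, 70, …] (period length 8).
Convergents:
  p_0/q_0 = 35/1
  p_1/q_1 = 106/3
  p_2/q_2 = 141/4
  p_3/q_3 = 1375/39
  p_4/q_4 = 4266/121
  p_5/q_5 = 39769/1128
q_4 = 121 ≤ 224 < 1128 = q_5, so the answer is 4266/121.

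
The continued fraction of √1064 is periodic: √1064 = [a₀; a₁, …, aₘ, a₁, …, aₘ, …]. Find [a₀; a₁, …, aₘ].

a₀ = ⌊√1064⌋ = 32.

[32; 1, 1, 1, 1, 1, 1, 1, 64]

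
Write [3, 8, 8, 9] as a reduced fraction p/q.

1852/593

Fold from the inside: start with 9/1.
  8 + 1/9 = 73/9
  8 + 9/73 = 593/73
  3 + 73/593 = 1852/593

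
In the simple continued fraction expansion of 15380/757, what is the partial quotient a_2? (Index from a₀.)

6

15380 = 20·757 + 240   →  a_0 = 20
757 = 3·240 + 37   →  a_1 = 3
240 = 6·37 + 18   →  a_2 = 6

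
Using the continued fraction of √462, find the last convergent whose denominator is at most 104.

√462 = [21; 2, 42, …] (period length 2).
Convergents:
  p_0/q_0 = 21/1
  p_1/q_1 = 43/2
  p_2/q_2 = 1827/85
  p_3/q_3 = 3697/172
q_2 = 85 ≤ 104 < 172 = q_3, so the answer is 1827/85.

1827/85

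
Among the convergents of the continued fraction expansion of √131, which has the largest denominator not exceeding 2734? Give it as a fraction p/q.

10610/927

√131 = [11; 2, 4, 11, 4, 2, 22, …] (period length 6).
Convergents:
  p_0/q_0 = 11/1
  p_1/q_1 = 23/2
  p_2/q_2 = 103/9
  p_3/q_3 = 1156/101
  p_4/q_4 = 4727/413
  p_5/q_5 = 10610/927
  p_6/q_6 = 238147/20807
q_5 = 927 ≤ 2734 < 20807 = q_6, so the answer is 10610/927.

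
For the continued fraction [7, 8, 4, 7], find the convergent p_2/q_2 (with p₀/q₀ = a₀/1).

Using pₖ = aₖpₖ₋₁ + pₖ₋₂, qₖ = aₖqₖ₋₁ + qₖ₋₂ (with p₋₁=1, p₋₂=0, q₋₁=0, q₋₂=1):
  k=0: a=7, p=7, q=1
  k=1: a=8, p=57, q=8
  k=2: a=4, p=235, q=33

235/33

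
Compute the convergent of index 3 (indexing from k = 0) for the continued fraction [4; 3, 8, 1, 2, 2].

121/28

Using pₖ = aₖpₖ₋₁ + pₖ₋₂, qₖ = aₖqₖ₋₁ + qₖ₋₂ (with p₋₁=1, p₋₂=0, q₋₁=0, q₋₂=1):
  k=0: a=4, p=4, q=1
  k=1: a=3, p=13, q=3
  k=2: a=8, p=108, q=25
  k=3: a=1, p=121, q=28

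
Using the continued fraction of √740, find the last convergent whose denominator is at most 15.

136/5

√740 = [27; 4, 1, 12, 1, 4, 54, …] (period length 6).
Convergents:
  p_0/q_0 = 27/1
  p_1/q_1 = 109/4
  p_2/q_2 = 136/5
  p_3/q_3 = 1741/64
q_2 = 5 ≤ 15 < 64 = q_3, so the answer is 136/5.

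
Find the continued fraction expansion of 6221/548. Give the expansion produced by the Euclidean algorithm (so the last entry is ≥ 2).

6221 = 11·548 + 193
548 = 2·193 + 162
193 = 1·162 + 31
162 = 5·31 + 7
31 = 4·7 + 3
7 = 2·3 + 1
3 = 3·1 + 0  (stop)
So 6221/548 = [11; 2, 1, 5, 4, 2, 3].

[11; 2, 1, 5, 4, 2, 3]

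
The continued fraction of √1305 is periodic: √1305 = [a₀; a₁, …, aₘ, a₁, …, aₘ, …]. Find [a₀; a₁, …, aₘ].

a₀ = ⌊√1305⌋ = 36.
With m₀=0, d₀=1 and mₖ₊₁ = dₖaₖ − mₖ, dₖ₊₁ = (n − mₖ₊₁²)/dₖ, aₖ₊₁ = ⌊(a₀+mₖ₊₁)/dₖ₊₁⌋:
  k=1: m=36, d=9, a=8
  k=2: m=36, d=1, a=72
d=1 and a=2a₀=72 at k=2, so the next step gives (m, d) = (36, 9) again — its k=1 value — and the period has length 2.

[36; 8, 72]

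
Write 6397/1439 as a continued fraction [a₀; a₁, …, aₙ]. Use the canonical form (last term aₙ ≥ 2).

6397 = 4×1439 + 641
1439 = 2×641 + 157
641 = 4×157 + 13
157 = 12×13 + 1
13 = 13×1 + 0  (stop)
So 6397/1439 = [4; 2, 4, 12, 13].

[4; 2, 4, 12, 13]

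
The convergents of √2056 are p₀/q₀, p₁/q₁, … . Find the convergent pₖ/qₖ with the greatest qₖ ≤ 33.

√2056 = [45; 2, 1, 10, 1, 2, 90, …] (period length 6).
Convergents:
  p_0/q_0 = 45/1
  p_1/q_1 = 91/2
  p_2/q_2 = 136/3
  p_3/q_3 = 1451/32
  p_4/q_4 = 1587/35
q_3 = 32 ≤ 33 < 35 = q_4, so the answer is 1451/32.

1451/32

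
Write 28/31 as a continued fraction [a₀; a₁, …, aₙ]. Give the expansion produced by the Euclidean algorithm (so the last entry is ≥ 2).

28 = 0·31 + 28
31 = 1·28 + 3
28 = 9·3 + 1
3 = 3·1 + 0  (stop)
So 28/31 = [0; 1, 9, 3].

[0; 1, 9, 3]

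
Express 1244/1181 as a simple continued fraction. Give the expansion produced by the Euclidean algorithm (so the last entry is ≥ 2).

[1; 18, 1, 2, 1, 15]

1244 = 1·1181 + 63
1181 = 18·63 + 47
63 = 1·47 + 16
47 = 2·16 + 15
16 = 1·15 + 1
15 = 15·1 + 0  (stop)
So 1244/1181 = [1; 18, 1, 2, 1, 15].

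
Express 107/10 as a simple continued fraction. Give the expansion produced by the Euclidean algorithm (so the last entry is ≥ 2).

[10; 1, 2, 3]

107 = 10×10 + 7
10 = 1×7 + 3
7 = 2×3 + 1
3 = 3×1 + 0  (stop)
So 107/10 = [10; 1, 2, 3].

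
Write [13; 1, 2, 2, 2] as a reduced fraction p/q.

233/17

Using pₖ = aₖpₖ₋₁ + pₖ₋₂ and qₖ = aₖqₖ₋₁ + qₖ₋₂:
  k=0: a=13, p=13, q=1
  k=1: a=1, p=14, q=1
  k=2: a=2, p=41, q=3
  k=3: a=2, p=96, q=7
  k=4: a=2, p=233, q=17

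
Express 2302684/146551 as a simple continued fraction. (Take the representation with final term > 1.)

[15; 1, 2, 2, 11, 16, 8, 14]

2302684 = 15*146551 + 104419
146551 = 1*104419 + 42132
104419 = 2*42132 + 20155
42132 = 2*20155 + 1822
20155 = 11*1822 + 113
1822 = 16*113 + 14
113 = 8*14 + 1
14 = 14*1 + 0  (stop)
So 2302684/146551 = [15; 1, 2, 2, 11, 16, 8, 14].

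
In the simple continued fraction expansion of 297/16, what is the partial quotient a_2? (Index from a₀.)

297 = 18·16 + 9   →  a_0 = 18
16 = 1·9 + 7   →  a_1 = 1
9 = 1·7 + 2   →  a_2 = 1

1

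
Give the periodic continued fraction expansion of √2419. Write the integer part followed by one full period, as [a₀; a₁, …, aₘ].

a₀ = ⌊√2419⌋ = 49.
With m₀=0, d₀=1 and mₖ₊₁ = dₖaₖ − mₖ, dₖ₊₁ = (n − mₖ₊₁²)/dₖ, aₖ₊₁ = ⌊(a₀+mₖ₊₁)/dₖ₊₁⌋:
  k=1: m=49, d=18, a=5
  k=2: m=41, d=41, a=2
  k=3: m=41, d=18, a=5
  k=4: m=49, d=1, a=98
d=1 and a=2a₀=98 at k=4, so the next step gives (m, d) = (49, 18) again — its k=1 value — and the period has length 4.

[49; 5, 2, 5, 98]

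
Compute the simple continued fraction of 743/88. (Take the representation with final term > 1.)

743 = 8·88 + 39
88 = 2·39 + 10
39 = 3·10 + 9
10 = 1·9 + 1
9 = 9·1 + 0  (stop)
So 743/88 = [8; 2, 3, 1, 9].

[8; 2, 3, 1, 9]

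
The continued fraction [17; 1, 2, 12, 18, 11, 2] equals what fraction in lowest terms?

Using pₖ = aₖpₖ₋₁ + pₖ₋₂ and qₖ = aₖqₖ₋₁ + qₖ₋₂:
  k=0: a=17, p=17, q=1
  k=1: a=1, p=18, q=1
  k=2: a=2, p=53, q=3
  k=3: a=12, p=654, q=37
  k=4: a=18, p=11825, q=669
  k=5: a=11, p=130729, q=7396
  k=6: a=2, p=273283, q=15461

273283/15461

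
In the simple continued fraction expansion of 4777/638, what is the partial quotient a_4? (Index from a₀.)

3

4777 = 7·638 + 311   →  a_0 = 7
638 = 2·311 + 16   →  a_1 = 2
311 = 19·16 + 7   →  a_2 = 19
16 = 2·7 + 2   →  a_3 = 2
7 = 3·2 + 1   →  a_4 = 3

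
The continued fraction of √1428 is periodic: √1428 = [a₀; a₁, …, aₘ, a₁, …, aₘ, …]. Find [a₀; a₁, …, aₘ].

[37; 1, 3, 1, 2, 1, 3, 1, 74]

a₀ = ⌊√1428⌋ = 37.
With m₀=0, d₀=1 and mₖ₊₁ = dₖaₖ − mₖ, dₖ₊₁ = (n − mₖ₊₁²)/dₖ, aₖ₊₁ = ⌊(a₀+mₖ₊₁)/dₖ₊₁⌋:
  k=1: m=37, d=59, a=1
  k=2: m=22, d=16, a=3
  k=3: m=26, d=47, a=1
  k=4: m=21, d=21, a=2
  k=5: m=21, d=47, a=1
  k=6: m=26, d=16, a=3
  k=7: m=22, d=59, a=1
  k=8: m=37, d=1, a=74
d=1 and a=2a₀=74 at k=8, so the next step gives (m, d) = (37, 59) again — its k=1 value — and the period has length 8.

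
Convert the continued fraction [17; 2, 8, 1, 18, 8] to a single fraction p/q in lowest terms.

Using pₖ = aₖpₖ₋₁ + pₖ₋₂ and qₖ = aₖqₖ₋₁ + qₖ₋₂:
  k=0: a=17, p=17, q=1
  k=1: a=2, p=35, q=2
  k=2: a=8, p=297, q=17
  k=3: a=1, p=332, q=19
  k=4: a=18, p=6273, q=359
  k=5: a=8, p=50516, q=2891

50516/2891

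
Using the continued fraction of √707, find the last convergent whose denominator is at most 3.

53/2

√707 = [26; 1, 1, 2, 3, 2, 1, 1, 52, …] (period length 8).
Convergents:
  p_0/q_0 = 26/1
  p_1/q_1 = 27/1
  p_2/q_2 = 53/2
  p_3/q_3 = 133/5
q_2 = 2 ≤ 3 < 5 = q_3, so the answer is 53/2.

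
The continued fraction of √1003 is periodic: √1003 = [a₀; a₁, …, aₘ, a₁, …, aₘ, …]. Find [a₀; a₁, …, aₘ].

a₀ = ⌊√1003⌋ = 31.
With m₀=0, d₀=1 and mₖ₊₁ = dₖaₖ − mₖ, dₖ₊₁ = (n − mₖ₊₁²)/dₖ, aₖ₊₁ = ⌊(a₀+mₖ₊₁)/dₖ₊₁⌋:
  k=1: m=31, d=42, a=1
  k=2: m=11, d=21, a=2
  k=3: m=31, d=2, a=31
  k=4: m=31, d=21, a=2
  k=5: m=11, d=42, a=1
  k=6: m=31, d=1, a=62
d=1 and a=2a₀=62 at k=6, so the next step gives (m, d) = (31, 42) again — its k=1 value — and the period has length 6.

[31; 1, 2, 31, 2, 1, 62]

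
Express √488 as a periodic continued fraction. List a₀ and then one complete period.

a₀ = ⌊√488⌋ = 22.
With m₀=0, d₀=1 and mₖ₊₁ = dₖaₖ − mₖ, dₖ₊₁ = (n − mₖ₊₁²)/dₖ, aₖ₊₁ = ⌊(a₀+mₖ₊₁)/dₖ₊₁⌋:
  k=1: m=22, d=4, a=11
  k=2: m=22, d=1, a=44
d=1 and a=2a₀=44 at k=2, so the next step gives (m, d) = (22, 4) again — its k=1 value — and the period has length 2.

[22; 11, 44]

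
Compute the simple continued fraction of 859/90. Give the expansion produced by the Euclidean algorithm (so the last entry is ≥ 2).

[9; 1, 1, 5, 8]

859 = 9·90 + 49
90 = 1·49 + 41
49 = 1·41 + 8
41 = 5·8 + 1
8 = 8·1 + 0  (stop)
So 859/90 = [9; 1, 1, 5, 8].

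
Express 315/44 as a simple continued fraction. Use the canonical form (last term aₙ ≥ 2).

315 = 7·44 + 7
44 = 6·7 + 2
7 = 3·2 + 1
2 = 2·1 + 0  (stop)
So 315/44 = [7; 6, 3, 2].

[7; 6, 3, 2]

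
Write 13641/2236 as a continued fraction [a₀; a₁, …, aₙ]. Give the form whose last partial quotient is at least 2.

[6; 9, 1, 15, 14]

13641 = 6*2236 + 225
2236 = 9*225 + 211
225 = 1*211 + 14
211 = 15*14 + 1
14 = 14*1 + 0  (stop)
So 13641/2236 = [6; 9, 1, 15, 14].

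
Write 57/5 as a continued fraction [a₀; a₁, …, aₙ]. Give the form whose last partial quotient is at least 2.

57 = 11*5 + 2
5 = 2*2 + 1
2 = 2*1 + 0  (stop)
So 57/5 = [11; 2, 2].

[11; 2, 2]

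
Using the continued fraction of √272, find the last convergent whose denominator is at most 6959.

√272 = [16; 2, 32, …] (period length 2).
Convergents:
  p_0/q_0 = 16/1
  p_1/q_1 = 33/2
  p_2/q_2 = 1072/65
  p_3/q_3 = 2177/132
  p_4/q_4 = 70736/4289
  p_5/q_5 = 143649/8710
q_4 = 4289 ≤ 6959 < 8710 = q_5, so the answer is 70736/4289.

70736/4289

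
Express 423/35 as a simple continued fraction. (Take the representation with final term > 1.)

423 = 12*35 + 3
35 = 11*3 + 2
3 = 1*2 + 1
2 = 2*1 + 0  (stop)
So 423/35 = [12; 11, 1, 2].

[12; 11, 1, 2]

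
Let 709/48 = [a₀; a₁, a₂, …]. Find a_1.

1

709 = 14·48 + 37   →  a_0 = 14
48 = 1·37 + 11   →  a_1 = 1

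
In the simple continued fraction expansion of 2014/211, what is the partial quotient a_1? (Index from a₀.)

1

2014 = 9·211 + 115   →  a_0 = 9
211 = 1·115 + 96   →  a_1 = 1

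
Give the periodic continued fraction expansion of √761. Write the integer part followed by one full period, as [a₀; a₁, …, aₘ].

[27; 1, 1, 2, 2, 1, 1, 54]

a₀ = ⌊√761⌋ = 27.
With m₀=0, d₀=1 and mₖ₊₁ = dₖaₖ − mₖ, dₖ₊₁ = (n − mₖ₊₁²)/dₖ, aₖ₊₁ = ⌊(a₀+mₖ₊₁)/dₖ₊₁⌋:
  k=1: m=27, d=32, a=1
  k=2: m=5, d=23, a=1
  k=3: m=18, d=19, a=2
  k=4: m=20, d=19, a=2
  k=5: m=18, d=23, a=1
  k=6: m=5, d=32, a=1
  k=7: m=27, d=1, a=54
d=1 and a=2a₀=54 at k=7, so the next step gives (m, d) = (27, 32) again — its k=1 value — and the period has length 7.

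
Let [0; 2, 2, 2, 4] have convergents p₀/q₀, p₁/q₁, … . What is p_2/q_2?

2/5

Using pₖ = aₖpₖ₋₁ + pₖ₋₂, qₖ = aₖqₖ₋₁ + qₖ₋₂ (with p₋₁=1, p₋₂=0, q₋₁=0, q₋₂=1):
  k=0: a=0, p=0, q=1
  k=1: a=2, p=1, q=2
  k=2: a=2, p=2, q=5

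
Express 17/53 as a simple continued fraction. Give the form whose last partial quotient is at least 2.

17 = 0·53 + 17
53 = 3·17 + 2
17 = 8·2 + 1
2 = 2·1 + 0  (stop)
So 17/53 = [0; 3, 8, 2].

[0; 3, 8, 2]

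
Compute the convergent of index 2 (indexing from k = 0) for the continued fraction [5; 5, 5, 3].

135/26

Using pₖ = aₖpₖ₋₁ + pₖ₋₂, qₖ = aₖqₖ₋₁ + qₖ₋₂ (with p₋₁=1, p₋₂=0, q₋₁=0, q₋₂=1):
  k=0: a=5, p=5, q=1
  k=1: a=5, p=26, q=5
  k=2: a=5, p=135, q=26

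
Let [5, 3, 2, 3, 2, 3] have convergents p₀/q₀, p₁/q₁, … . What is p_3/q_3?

127/24

Using pₖ = aₖpₖ₋₁ + pₖ₋₂, qₖ = aₖqₖ₋₁ + qₖ₋₂ (with p₋₁=1, p₋₂=0, q₋₁=0, q₋₂=1):
  k=0: a=5, p=5, q=1
  k=1: a=3, p=16, q=3
  k=2: a=2, p=37, q=7
  k=3: a=3, p=127, q=24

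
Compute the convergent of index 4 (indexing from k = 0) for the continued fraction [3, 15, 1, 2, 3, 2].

481/157

Using pₖ = aₖpₖ₋₁ + pₖ₋₂, qₖ = aₖqₖ₋₁ + qₖ₋₂ (with p₋₁=1, p₋₂=0, q₋₁=0, q₋₂=1):
  k=0: a=3, p=3, q=1
  k=1: a=15, p=46, q=15
  k=2: a=1, p=49, q=16
  k=3: a=2, p=144, q=47
  k=4: a=3, p=481, q=157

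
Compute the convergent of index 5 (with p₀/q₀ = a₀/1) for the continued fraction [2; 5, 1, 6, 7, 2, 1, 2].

1361/627

Using pₖ = aₖpₖ₋₁ + pₖ₋₂, qₖ = aₖqₖ₋₁ + qₖ₋₂ (with p₋₁=1, p₋₂=0, q₋₁=0, q₋₂=1):
  k=0: a=2, p=2, q=1
  k=1: a=5, p=11, q=5
  k=2: a=1, p=13, q=6
  k=3: a=6, p=89, q=41
  k=4: a=7, p=636, q=293
  k=5: a=2, p=1361, q=627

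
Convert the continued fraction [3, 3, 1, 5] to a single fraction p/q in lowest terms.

75/23

Using pₖ = aₖpₖ₋₁ + pₖ₋₂ and qₖ = aₖqₖ₋₁ + qₖ₋₂:
  k=0: a=3, p=3, q=1
  k=1: a=3, p=10, q=3
  k=2: a=1, p=13, q=4
  k=3: a=5, p=75, q=23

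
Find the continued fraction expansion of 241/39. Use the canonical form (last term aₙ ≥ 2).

241 = 6*39 + 7
39 = 5*7 + 4
7 = 1*4 + 3
4 = 1*3 + 1
3 = 3*1 + 0  (stop)
So 241/39 = [6; 5, 1, 1, 3].

[6; 5, 1, 1, 3]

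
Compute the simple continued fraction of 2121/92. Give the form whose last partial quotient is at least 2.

[23; 18, 2, 2]

2121 = 23*92 + 5
92 = 18*5 + 2
5 = 2*2 + 1
2 = 2*1 + 0  (stop)
So 2121/92 = [23; 18, 2, 2].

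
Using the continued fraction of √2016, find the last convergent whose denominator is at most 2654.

40365/899

√2016 = [44; 1, 8, 1, 88, …] (period length 4).
Convergents:
  p_0/q_0 = 44/1
  p_1/q_1 = 45/1
  p_2/q_2 = 404/9
  p_3/q_3 = 449/10
  p_4/q_4 = 39916/889
  p_5/q_5 = 40365/899
  p_6/q_6 = 362836/8081
q_5 = 899 ≤ 2654 < 8081 = q_6, so the answer is 40365/899.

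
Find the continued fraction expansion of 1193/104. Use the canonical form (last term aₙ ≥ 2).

[11; 2, 8, 6]

1193 = 11·104 + 49
104 = 2·49 + 6
49 = 8·6 + 1
6 = 6·1 + 0  (stop)
So 1193/104 = [11; 2, 8, 6].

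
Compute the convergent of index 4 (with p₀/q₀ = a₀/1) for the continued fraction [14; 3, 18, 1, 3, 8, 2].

3281/229

Using pₖ = aₖpₖ₋₁ + pₖ₋₂, qₖ = aₖqₖ₋₁ + qₖ₋₂ (with p₋₁=1, p₋₂=0, q₋₁=0, q₋₂=1):
  k=0: a=14, p=14, q=1
  k=1: a=3, p=43, q=3
  k=2: a=18, p=788, q=55
  k=3: a=1, p=831, q=58
  k=4: a=3, p=3281, q=229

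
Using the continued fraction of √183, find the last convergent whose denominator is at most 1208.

√183 = [13; 1, 1, 8, 1, 1, 26, …] (period length 6).
Convergents:
  p_0/q_0 = 13/1
  p_1/q_1 = 14/1
  p_2/q_2 = 27/2
  p_3/q_3 = 230/17
  p_4/q_4 = 257/19
  p_5/q_5 = 487/36
  p_6/q_6 = 12919/955
  p_7/q_7 = 13406/991
  p_8/q_8 = 26325/1946
q_7 = 991 ≤ 1208 < 1946 = q_8, so the answer is 13406/991.

13406/991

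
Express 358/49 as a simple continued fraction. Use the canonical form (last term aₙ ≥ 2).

[7; 3, 3, 1, 3]

358 = 7*49 + 15
49 = 3*15 + 4
15 = 3*4 + 3
4 = 1*3 + 1
3 = 3*1 + 0  (stop)
So 358/49 = [7; 3, 3, 1, 3].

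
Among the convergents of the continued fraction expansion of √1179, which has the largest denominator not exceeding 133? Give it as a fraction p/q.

√1179 = [34; 2, 1, 33, 1, 2, 68, …] (period length 6).
Convergents:
  p_0/q_0 = 34/1
  p_1/q_1 = 69/2
  p_2/q_2 = 103/3
  p_3/q_3 = 3468/101
  p_4/q_4 = 3571/104
  p_5/q_5 = 10610/309
q_4 = 104 ≤ 133 < 309 = q_5, so the answer is 3571/104.

3571/104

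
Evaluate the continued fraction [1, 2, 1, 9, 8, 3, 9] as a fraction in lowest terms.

Fold from the inside: start with 9/1.
  3 + 1/9 = 28/9
  8 + 9/28 = 233/28
  9 + 28/233 = 2125/233
  1 + 233/2125 = 2358/2125
  2 + 2125/2358 = 6841/2358
  1 + 2358/6841 = 9199/6841

9199/6841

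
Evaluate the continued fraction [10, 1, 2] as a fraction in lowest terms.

Fold from the inside: start with 2/1.
  1 + 1/2 = 3/2
  10 + 2/3 = 32/3

32/3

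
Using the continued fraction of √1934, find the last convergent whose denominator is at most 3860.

168301/3827

√1934 = [43; 1, 42, 1, 86, …] (period length 4).
Convergents:
  p_0/q_0 = 43/1
  p_1/q_1 = 44/1
  p_2/q_2 = 1891/43
  p_3/q_3 = 1935/44
  p_4/q_4 = 168301/3827
  p_5/q_5 = 170236/3871
q_4 = 3827 ≤ 3860 < 3871 = q_5, so the answer is 168301/3827.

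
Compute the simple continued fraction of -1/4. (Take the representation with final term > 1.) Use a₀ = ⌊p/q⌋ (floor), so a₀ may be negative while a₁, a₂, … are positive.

[-1; 1, 3]

-1 = -1×4 + 3
4 = 1×3 + 1
3 = 3×1 + 0  (stop)
So -1/4 = [-1; 1, 3].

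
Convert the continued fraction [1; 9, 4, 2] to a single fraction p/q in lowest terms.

92/83

Using pₖ = aₖpₖ₋₁ + pₖ₋₂ and qₖ = aₖqₖ₋₁ + qₖ₋₂:
  k=0: a=1, p=1, q=1
  k=1: a=9, p=10, q=9
  k=2: a=4, p=41, q=37
  k=3: a=2, p=92, q=83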